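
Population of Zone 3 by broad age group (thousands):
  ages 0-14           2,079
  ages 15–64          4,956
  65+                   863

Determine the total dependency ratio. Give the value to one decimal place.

Total dependency ratio: 59.4

Total dependency ratio = (2,079 + 863) / 4,956 × 100 = 2,942 / 4,956 × 100 = 59.4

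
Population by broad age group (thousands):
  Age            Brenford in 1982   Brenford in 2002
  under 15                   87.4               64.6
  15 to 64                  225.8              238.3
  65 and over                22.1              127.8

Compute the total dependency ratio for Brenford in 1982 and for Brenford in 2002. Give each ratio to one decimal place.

Brenford in 1982: 48.5
Brenford in 2002: 80.7

Brenford in 1982: (87.4 + 22.1) / 225.8 × 100 = 109.5 / 225.8 × 100 = 48.5
Brenford in 2002: (64.6 + 127.8) / 238.3 × 100 = 192.4 / 238.3 × 100 = 80.7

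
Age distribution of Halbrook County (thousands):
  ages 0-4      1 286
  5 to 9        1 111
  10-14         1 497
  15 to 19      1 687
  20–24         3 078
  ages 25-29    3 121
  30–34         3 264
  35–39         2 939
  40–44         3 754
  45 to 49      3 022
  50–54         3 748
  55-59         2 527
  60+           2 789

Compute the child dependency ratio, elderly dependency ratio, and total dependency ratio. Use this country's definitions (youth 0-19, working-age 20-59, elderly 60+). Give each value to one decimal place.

Youth dependency ratio: 21.9
Old-age dependency ratio: 11.0
Total dependency ratio: 32.9

0–19: 1 286 + 1 111 + 1 497 + 1 687 = 5 581
20–59: 3 078 + 3 121 + 3 264 + 2 939 + 3 754 + 3 022 + 3 748 + 2 527 = 25 453
60+: 2 789
Youth dependency ratio = 5 581 / 25 453 × 100 = 21.9
Old-age dependency ratio = 2 789 / 25 453 × 100 = 11.0
Total dependency ratio = (5 581 + 2 789) / 25 453 × 100 = 8 370 / 25 453 × 100 = 32.9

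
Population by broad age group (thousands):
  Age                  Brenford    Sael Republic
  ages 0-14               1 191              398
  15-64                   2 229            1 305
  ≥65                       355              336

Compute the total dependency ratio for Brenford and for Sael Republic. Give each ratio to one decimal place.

Brenford: (1 191 + 355) / 2 229 × 100 = 1 546 / 2 229 × 100 = 69.4
Sael Republic: (398 + 336) / 1 305 × 100 = 734 / 1 305 × 100 = 56.2

Brenford: 69.4
Sael Republic: 56.2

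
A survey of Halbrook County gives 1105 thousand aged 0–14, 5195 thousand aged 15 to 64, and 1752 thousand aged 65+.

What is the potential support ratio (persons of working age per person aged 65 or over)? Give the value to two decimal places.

Potential support ratio = 5195 / 1752 = 2.97

Potential support ratio: 2.97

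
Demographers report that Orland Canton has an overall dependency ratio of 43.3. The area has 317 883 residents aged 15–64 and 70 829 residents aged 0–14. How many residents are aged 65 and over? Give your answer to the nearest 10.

Aged 65 and over: 66 810

Total dependency ratio = (youth + elderly) / working-age × 100
43.3 = (70 829 + E) / 317 883 × 100
⇒ 66 810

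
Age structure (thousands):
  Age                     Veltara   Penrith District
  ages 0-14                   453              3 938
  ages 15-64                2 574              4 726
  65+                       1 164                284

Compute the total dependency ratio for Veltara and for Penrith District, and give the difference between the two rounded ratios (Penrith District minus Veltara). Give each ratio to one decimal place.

Veltara: 62.8
Penrith District: 89.3
Difference: +26.5

Veltara: (453 + 1 164) / 2 574 × 100 = 1 617 / 2 574 × 100 = 62.8
Penrith District: (3 938 + 284) / 4 726 × 100 = 4 222 / 4 726 × 100 = 89.3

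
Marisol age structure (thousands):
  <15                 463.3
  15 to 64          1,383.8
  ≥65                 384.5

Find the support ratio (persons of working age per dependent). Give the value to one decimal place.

Support ratio = 1,383.8 / (463.3 + 384.5) = 1,383.8 / 847.8 = 1.6

Support ratio: 1.6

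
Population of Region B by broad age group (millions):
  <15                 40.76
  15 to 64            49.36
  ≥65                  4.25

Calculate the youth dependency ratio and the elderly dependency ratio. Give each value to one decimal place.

Youth dependency ratio = 40.76 / 49.36 × 100 = 82.6
Old-age dependency ratio = 4.25 / 49.36 × 100 = 8.6

Youth dependency ratio: 82.6
Old-age dependency ratio: 8.6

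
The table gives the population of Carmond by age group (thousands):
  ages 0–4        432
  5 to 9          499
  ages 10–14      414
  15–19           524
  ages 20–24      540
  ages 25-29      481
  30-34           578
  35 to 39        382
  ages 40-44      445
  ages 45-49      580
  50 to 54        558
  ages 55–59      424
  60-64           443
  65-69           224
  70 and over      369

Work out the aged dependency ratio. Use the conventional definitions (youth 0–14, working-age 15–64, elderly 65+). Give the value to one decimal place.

0–14: 432 + 499 + 414 = 1,345
15–64: 524 + 540 + 481 + 578 + 382 + 445 + 580 + 558 + 424 + 443 = 4,955
65+: 224 + 369 = 593
Old-age dependency ratio = 593 / 4,955 × 100 = 12.0

Old-age dependency ratio: 12.0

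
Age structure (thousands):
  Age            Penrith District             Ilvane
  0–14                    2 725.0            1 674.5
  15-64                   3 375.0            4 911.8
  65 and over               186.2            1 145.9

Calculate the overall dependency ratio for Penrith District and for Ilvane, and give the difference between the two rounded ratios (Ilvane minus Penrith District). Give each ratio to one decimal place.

Penrith District: 86.3
Ilvane: 57.4
Difference: -28.9

Penrith District: (2 725.0 + 186.2) / 3 375.0 × 100 = 2 911.2 / 3 375.0 × 100 = 86.3
Ilvane: (1 674.5 + 1 145.9) / 4 911.8 × 100 = 2 820.4 / 4 911.8 × 100 = 57.4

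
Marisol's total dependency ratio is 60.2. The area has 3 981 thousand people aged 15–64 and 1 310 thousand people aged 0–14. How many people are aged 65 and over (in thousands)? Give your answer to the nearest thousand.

Total dependency ratio = (youth + elderly) / working-age × 100
60.2 = (1 310 + E) / 3 981 × 100
⇒ 1 087

Aged 65 and over: 1 087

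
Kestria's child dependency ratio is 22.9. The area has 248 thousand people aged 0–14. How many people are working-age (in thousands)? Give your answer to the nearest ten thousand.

Youth dependency ratio = youth / working-age × 100
22.9 = 248 / W × 100
⇒ 1,080

Working-age: 1,080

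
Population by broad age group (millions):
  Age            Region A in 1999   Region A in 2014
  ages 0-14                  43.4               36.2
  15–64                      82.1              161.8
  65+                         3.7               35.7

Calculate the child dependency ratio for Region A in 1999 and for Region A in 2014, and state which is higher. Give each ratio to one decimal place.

Region A in 1999: 52.9
Region A in 2014: 22.4
Higher: Region A in 1999

Region A in 1999: 43.4 / 82.1 × 100 = 52.9
Region A in 2014: 36.2 / 161.8 × 100 = 22.4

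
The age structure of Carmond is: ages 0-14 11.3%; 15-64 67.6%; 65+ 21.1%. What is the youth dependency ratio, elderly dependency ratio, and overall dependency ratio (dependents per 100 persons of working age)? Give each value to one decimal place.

Youth dependency ratio: 16.7
Old-age dependency ratio: 31.2
Total dependency ratio: 47.9

Youth dependency ratio = 11.3 / 67.6 × 100 = 16.7
Old-age dependency ratio = 21.1 / 67.6 × 100 = 31.2
Total dependency ratio = (11.3 + 21.1) / 67.6 × 100 = 32.4 / 67.6 × 100 = 47.9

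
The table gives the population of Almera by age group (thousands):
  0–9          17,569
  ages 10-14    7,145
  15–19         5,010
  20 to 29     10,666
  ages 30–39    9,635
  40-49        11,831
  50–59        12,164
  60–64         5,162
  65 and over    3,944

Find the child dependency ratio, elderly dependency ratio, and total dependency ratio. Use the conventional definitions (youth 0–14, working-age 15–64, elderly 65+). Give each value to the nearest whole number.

0–14: 17,569 + 7,145 = 24,714
15–64: 5,010 + 10,666 + 9,635 + 11,831 + 12,164 + 5,162 = 54,468
65+: 3,944
Youth dependency ratio = 24,714 / 54,468 × 100 = 45
Old-age dependency ratio = 3,944 / 54,468 × 100 = 7
Total dependency ratio = (24,714 + 3,944) / 54,468 × 100 = 28,658 / 54,468 × 100 = 53

Youth dependency ratio: 45
Old-age dependency ratio: 7
Total dependency ratio: 53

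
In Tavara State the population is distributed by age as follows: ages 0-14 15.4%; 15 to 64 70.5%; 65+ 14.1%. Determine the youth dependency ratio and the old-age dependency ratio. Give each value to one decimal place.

Youth dependency ratio: 21.8
Old-age dependency ratio: 20.0

Youth dependency ratio = 15.4 / 70.5 × 100 = 21.8
Old-age dependency ratio = 14.1 / 70.5 × 100 = 20.0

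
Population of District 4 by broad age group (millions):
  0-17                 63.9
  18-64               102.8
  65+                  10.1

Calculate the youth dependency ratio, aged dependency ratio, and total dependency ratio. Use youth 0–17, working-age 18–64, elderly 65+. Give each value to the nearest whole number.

Youth dependency ratio: 62
Old-age dependency ratio: 10
Total dependency ratio: 72

Youth dependency ratio = 63.9 / 102.8 × 100 = 62
Old-age dependency ratio = 10.1 / 102.8 × 100 = 10
Total dependency ratio = (63.9 + 10.1) / 102.8 × 100 = 74.0 / 102.8 × 100 = 72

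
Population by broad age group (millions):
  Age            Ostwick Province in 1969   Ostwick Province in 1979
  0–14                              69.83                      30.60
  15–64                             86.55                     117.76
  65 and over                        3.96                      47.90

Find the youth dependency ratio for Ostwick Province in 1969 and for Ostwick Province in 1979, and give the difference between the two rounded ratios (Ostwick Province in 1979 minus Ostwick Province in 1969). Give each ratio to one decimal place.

Ostwick Province in 1969: 80.7
Ostwick Province in 1979: 26.0
Difference: -54.7

Ostwick Province in 1969: 69.83 / 86.55 × 100 = 80.7
Ostwick Province in 1979: 30.60 / 117.76 × 100 = 26.0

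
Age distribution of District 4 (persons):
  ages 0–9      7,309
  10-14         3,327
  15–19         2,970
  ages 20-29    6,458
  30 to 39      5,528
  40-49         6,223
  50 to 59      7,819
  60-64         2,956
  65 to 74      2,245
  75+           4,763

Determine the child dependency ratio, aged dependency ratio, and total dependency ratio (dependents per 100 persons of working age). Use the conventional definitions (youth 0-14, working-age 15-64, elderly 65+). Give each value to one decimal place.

0–14: 7,309 + 3,327 = 10,636
15–64: 2,970 + 6,458 + 5,528 + 6,223 + 7,819 + 2,956 = 31,954
65+: 2,245 + 4,763 = 7,008
Youth dependency ratio = 10,636 / 31,954 × 100 = 33.3
Old-age dependency ratio = 7,008 / 31,954 × 100 = 21.9
Total dependency ratio = (10,636 + 7,008) / 31,954 × 100 = 17,644 / 31,954 × 100 = 55.2

Youth dependency ratio: 33.3
Old-age dependency ratio: 21.9
Total dependency ratio: 55.2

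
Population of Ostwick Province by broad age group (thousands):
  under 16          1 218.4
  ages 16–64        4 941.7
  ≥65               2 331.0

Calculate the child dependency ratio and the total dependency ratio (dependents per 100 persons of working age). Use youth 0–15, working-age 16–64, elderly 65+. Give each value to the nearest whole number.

Youth dependency ratio = 1 218.4 / 4 941.7 × 100 = 25
Total dependency ratio = (1 218.4 + 2 331.0) / 4 941.7 × 100 = 3 549.4 / 4 941.7 × 100 = 72

Youth dependency ratio: 25
Total dependency ratio: 72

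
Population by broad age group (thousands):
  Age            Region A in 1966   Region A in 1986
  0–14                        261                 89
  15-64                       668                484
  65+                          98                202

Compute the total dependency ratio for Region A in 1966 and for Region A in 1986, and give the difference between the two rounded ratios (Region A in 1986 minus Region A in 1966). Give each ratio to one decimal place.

Region A in 1966: (261 + 98) / 668 × 100 = 359 / 668 × 100 = 53.7
Region A in 1986: (89 + 202) / 484 × 100 = 291 / 484 × 100 = 60.1

Region A in 1966: 53.7
Region A in 1986: 60.1
Difference: +6.4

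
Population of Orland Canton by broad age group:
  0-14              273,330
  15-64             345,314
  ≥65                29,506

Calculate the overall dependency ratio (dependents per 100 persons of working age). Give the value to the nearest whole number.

Total dependency ratio: 88

Total dependency ratio = (273,330 + 29,506) / 345,314 × 100 = 302,836 / 345,314 × 100 = 88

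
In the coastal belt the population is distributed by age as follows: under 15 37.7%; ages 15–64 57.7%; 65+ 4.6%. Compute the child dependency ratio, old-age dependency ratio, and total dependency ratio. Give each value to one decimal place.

Youth dependency ratio: 65.3
Old-age dependency ratio: 8.0
Total dependency ratio: 73.3

Youth dependency ratio = 37.7 / 57.7 × 100 = 65.3
Old-age dependency ratio = 4.6 / 57.7 × 100 = 8.0
Total dependency ratio = (37.7 + 4.6) / 57.7 × 100 = 42.3 / 57.7 × 100 = 73.3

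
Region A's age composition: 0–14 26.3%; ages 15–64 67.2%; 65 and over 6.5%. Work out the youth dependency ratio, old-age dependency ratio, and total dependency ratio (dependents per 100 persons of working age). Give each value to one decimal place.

Youth dependency ratio = 26.3 / 67.2 × 100 = 39.1
Old-age dependency ratio = 6.5 / 67.2 × 100 = 9.7
Total dependency ratio = (26.3 + 6.5) / 67.2 × 100 = 32.8 / 67.2 × 100 = 48.8

Youth dependency ratio: 39.1
Old-age dependency ratio: 9.7
Total dependency ratio: 48.8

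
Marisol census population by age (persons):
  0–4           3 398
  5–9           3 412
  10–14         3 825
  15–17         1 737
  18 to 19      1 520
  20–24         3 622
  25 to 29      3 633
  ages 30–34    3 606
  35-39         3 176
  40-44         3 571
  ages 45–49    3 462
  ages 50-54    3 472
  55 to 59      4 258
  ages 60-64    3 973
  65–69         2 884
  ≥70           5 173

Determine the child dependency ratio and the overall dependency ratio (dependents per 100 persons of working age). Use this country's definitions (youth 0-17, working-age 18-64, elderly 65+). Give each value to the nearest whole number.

0–17: 3 398 + 3 412 + 3 825 + 1 737 = 12 372
18–64: 1 520 + 3 622 + 3 633 + 3 606 + 3 176 + 3 571 + 3 462 + 3 472 + 4 258 + 3 973 = 34 293
65+: 2 884 + 5 173 = 8 057
Youth dependency ratio = 12 372 / 34 293 × 100 = 36
Total dependency ratio = (12 372 + 8 057) / 34 293 × 100 = 20 429 / 34 293 × 100 = 60

Youth dependency ratio: 36
Total dependency ratio: 60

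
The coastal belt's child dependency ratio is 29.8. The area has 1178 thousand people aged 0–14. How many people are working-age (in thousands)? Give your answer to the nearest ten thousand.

Working-age: 3950

Youth dependency ratio = youth / working-age × 100
29.8 = 1178 / W × 100
⇒ 3950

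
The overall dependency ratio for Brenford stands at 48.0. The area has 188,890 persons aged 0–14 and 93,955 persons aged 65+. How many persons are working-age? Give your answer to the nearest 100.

Total dependency ratio = (youth + elderly) / working-age × 100
48.0 = (188,890 + 93,955) / W × 100
⇒ 589,300

Working-age: 589,300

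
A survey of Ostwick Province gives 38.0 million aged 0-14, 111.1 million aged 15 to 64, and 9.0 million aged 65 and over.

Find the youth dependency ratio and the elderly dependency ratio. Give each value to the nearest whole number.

Youth dependency ratio: 34
Old-age dependency ratio: 8

Youth dependency ratio = 38.0 / 111.1 × 100 = 34
Old-age dependency ratio = 9.0 / 111.1 × 100 = 8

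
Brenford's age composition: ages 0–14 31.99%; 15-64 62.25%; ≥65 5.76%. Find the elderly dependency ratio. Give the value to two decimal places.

Old-age dependency ratio = 5.76 / 62.25 × 100 = 9.25

Old-age dependency ratio: 9.25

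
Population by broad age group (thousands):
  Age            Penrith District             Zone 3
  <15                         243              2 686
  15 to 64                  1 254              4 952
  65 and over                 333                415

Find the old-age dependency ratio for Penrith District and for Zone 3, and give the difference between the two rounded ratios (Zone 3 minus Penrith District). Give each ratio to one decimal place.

Penrith District: 26.6
Zone 3: 8.4
Difference: -18.2

Penrith District: 333 / 1 254 × 100 = 26.6
Zone 3: 415 / 4 952 × 100 = 8.4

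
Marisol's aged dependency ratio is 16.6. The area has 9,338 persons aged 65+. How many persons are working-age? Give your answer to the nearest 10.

Working-age: 56,250

Old-age dependency ratio = elderly / working-age × 100
16.6 = 9,338 / W × 100
⇒ 56,250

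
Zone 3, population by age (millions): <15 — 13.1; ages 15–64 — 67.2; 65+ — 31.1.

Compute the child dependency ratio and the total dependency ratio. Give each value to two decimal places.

Youth dependency ratio: 19.49
Total dependency ratio: 65.77

Youth dependency ratio = 13.1 / 67.2 × 100 = 19.49
Total dependency ratio = (13.1 + 31.1) / 67.2 × 100 = 44.2 / 67.2 × 100 = 65.77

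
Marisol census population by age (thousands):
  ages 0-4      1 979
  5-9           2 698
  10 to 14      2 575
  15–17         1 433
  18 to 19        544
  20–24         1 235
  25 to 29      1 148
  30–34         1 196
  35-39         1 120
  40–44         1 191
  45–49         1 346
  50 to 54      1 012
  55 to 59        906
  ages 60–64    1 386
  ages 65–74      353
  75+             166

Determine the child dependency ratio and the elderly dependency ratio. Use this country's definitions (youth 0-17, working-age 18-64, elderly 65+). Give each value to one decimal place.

0–17: 1 979 + 2 698 + 2 575 + 1 433 = 8 685
18–64: 544 + 1 235 + 1 148 + 1 196 + 1 120 + 1 191 + 1 346 + 1 012 + 906 + 1 386 = 11 084
65+: 353 + 166 = 519
Youth dependency ratio = 8 685 / 11 084 × 100 = 78.4
Old-age dependency ratio = 519 / 11 084 × 100 = 4.7

Youth dependency ratio: 78.4
Old-age dependency ratio: 4.7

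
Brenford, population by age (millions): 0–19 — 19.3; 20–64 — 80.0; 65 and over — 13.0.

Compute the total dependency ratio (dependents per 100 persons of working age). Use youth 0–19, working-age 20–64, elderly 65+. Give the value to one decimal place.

Total dependency ratio = (19.3 + 13.0) / 80.0 × 100 = 32.3 / 80.0 × 100 = 40.4

Total dependency ratio: 40.4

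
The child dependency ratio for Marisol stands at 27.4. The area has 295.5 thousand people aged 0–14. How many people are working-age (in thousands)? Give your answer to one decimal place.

Youth dependency ratio = youth / working-age × 100
27.4 = 295.5 / W × 100
⇒ 1 078.5

Working-age: 1 078.5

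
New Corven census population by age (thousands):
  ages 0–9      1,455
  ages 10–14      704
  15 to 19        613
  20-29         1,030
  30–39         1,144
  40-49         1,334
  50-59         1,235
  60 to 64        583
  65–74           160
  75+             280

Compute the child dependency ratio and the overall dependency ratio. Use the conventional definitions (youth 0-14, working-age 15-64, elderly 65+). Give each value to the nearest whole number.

Youth dependency ratio: 36
Total dependency ratio: 44

0–14: 1,455 + 704 = 2,159
15–64: 613 + 1,030 + 1,144 + 1,334 + 1,235 + 583 = 5,939
65+: 160 + 280 = 440
Youth dependency ratio = 2,159 / 5,939 × 100 = 36
Total dependency ratio = (2,159 + 440) / 5,939 × 100 = 2,599 / 5,939 × 100 = 44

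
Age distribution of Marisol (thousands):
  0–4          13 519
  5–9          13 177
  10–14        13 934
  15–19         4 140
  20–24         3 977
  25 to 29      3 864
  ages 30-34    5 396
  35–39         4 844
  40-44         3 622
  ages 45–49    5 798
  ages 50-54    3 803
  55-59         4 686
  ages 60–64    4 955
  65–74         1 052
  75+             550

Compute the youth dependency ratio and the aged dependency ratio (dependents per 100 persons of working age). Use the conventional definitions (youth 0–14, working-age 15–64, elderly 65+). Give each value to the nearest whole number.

Youth dependency ratio: 90
Old-age dependency ratio: 4

0–14: 13 519 + 13 177 + 13 934 = 40 630
15–64: 4 140 + 3 977 + 3 864 + 5 396 + 4 844 + 3 622 + 5 798 + 3 803 + 4 686 + 4 955 = 45 085
65+: 1 052 + 550 = 1 602
Youth dependency ratio = 40 630 / 45 085 × 100 = 90
Old-age dependency ratio = 1 602 / 45 085 × 100 = 4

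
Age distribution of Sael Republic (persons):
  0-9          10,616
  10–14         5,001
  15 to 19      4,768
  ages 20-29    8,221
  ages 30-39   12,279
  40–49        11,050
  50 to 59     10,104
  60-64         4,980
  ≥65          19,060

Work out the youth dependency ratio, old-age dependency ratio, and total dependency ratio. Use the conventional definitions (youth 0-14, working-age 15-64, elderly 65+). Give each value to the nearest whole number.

Youth dependency ratio: 30
Old-age dependency ratio: 37
Total dependency ratio: 67

0–14: 10,616 + 5,001 = 15,617
15–64: 4,768 + 8,221 + 12,279 + 11,050 + 10,104 + 4,980 = 51,402
65+: 19,060
Youth dependency ratio = 15,617 / 51,402 × 100 = 30
Old-age dependency ratio = 19,060 / 51,402 × 100 = 37
Total dependency ratio = (15,617 + 19,060) / 51,402 × 100 = 34,677 / 51,402 × 100 = 67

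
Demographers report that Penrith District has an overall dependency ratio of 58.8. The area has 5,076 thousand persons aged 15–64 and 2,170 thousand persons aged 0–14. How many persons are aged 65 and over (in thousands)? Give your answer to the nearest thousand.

Aged 65 and over: 815

Total dependency ratio = (youth + elderly) / working-age × 100
58.8 = (2,170 + E) / 5,076 × 100
⇒ 815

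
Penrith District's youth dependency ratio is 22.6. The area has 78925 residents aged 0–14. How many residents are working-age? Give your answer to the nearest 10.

Working-age: 349230

Youth dependency ratio = youth / working-age × 100
22.6 = 78925 / W × 100
⇒ 349230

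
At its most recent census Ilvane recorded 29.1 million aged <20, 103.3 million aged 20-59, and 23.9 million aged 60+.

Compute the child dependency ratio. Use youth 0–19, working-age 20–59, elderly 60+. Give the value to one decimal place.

Youth dependency ratio: 28.2

Youth dependency ratio = 29.1 / 103.3 × 100 = 28.2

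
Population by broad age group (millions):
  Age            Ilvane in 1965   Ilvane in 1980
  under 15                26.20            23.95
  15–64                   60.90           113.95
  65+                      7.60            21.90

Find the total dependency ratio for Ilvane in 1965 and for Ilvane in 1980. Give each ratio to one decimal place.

Ilvane in 1965: (26.20 + 7.60) / 60.90 × 100 = 33.80 / 60.90 × 100 = 55.5
Ilvane in 1980: (23.95 + 21.90) / 113.95 × 100 = 45.85 / 113.95 × 100 = 40.2

Ilvane in 1965: 55.5
Ilvane in 1980: 40.2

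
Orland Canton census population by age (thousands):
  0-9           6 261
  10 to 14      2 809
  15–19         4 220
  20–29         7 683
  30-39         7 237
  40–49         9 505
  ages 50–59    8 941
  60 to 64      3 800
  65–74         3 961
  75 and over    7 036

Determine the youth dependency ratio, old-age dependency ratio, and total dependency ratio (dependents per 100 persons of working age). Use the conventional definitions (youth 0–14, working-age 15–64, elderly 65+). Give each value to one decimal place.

Youth dependency ratio: 21.9
Old-age dependency ratio: 26.6
Total dependency ratio: 48.5

0–14: 6 261 + 2 809 = 9 070
15–64: 4 220 + 7 683 + 7 237 + 9 505 + 8 941 + 3 800 = 41 386
65+: 3 961 + 7 036 = 10 997
Youth dependency ratio = 9 070 / 41 386 × 100 = 21.9
Old-age dependency ratio = 10 997 / 41 386 × 100 = 26.6
Total dependency ratio = (9 070 + 10 997) / 41 386 × 100 = 20 067 / 41 386 × 100 = 48.5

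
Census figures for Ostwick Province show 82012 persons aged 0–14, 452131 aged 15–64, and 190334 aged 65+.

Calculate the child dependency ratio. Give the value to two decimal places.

Youth dependency ratio = 82012 / 452131 × 100 = 18.14

Youth dependency ratio: 18.14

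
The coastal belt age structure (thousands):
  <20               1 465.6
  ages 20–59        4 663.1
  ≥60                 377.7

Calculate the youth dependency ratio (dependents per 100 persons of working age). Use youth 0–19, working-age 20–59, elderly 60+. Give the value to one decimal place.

Youth dependency ratio = 1 465.6 / 4 663.1 × 100 = 31.4

Youth dependency ratio: 31.4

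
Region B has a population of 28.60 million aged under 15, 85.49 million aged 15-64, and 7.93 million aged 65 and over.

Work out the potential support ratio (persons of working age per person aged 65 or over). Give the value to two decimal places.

Potential support ratio: 10.78

Potential support ratio = 85.49 / 7.93 = 10.78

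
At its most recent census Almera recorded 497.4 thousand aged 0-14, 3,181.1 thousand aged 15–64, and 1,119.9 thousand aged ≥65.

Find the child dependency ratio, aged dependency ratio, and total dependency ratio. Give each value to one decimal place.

Youth dependency ratio = 497.4 / 3,181.1 × 100 = 15.6
Old-age dependency ratio = 1,119.9 / 3,181.1 × 100 = 35.2
Total dependency ratio = (497.4 + 1,119.9) / 3,181.1 × 100 = 1,617.3 / 3,181.1 × 100 = 50.8

Youth dependency ratio: 15.6
Old-age dependency ratio: 35.2
Total dependency ratio: 50.8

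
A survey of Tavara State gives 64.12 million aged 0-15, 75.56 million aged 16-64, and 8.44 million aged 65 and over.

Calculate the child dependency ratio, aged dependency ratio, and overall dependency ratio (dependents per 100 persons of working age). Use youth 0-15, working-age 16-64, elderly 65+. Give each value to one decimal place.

Youth dependency ratio = 64.12 / 75.56 × 100 = 84.9
Old-age dependency ratio = 8.44 / 75.56 × 100 = 11.2
Total dependency ratio = (64.12 + 8.44) / 75.56 × 100 = 72.56 / 75.56 × 100 = 96.0

Youth dependency ratio: 84.9
Old-age dependency ratio: 11.2
Total dependency ratio: 96.0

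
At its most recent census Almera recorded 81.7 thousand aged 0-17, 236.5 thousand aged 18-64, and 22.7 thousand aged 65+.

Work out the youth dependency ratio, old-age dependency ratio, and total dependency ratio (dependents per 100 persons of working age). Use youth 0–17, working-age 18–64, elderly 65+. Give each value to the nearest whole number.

Youth dependency ratio: 35
Old-age dependency ratio: 10
Total dependency ratio: 44

Youth dependency ratio = 81.7 / 236.5 × 100 = 35
Old-age dependency ratio = 22.7 / 236.5 × 100 = 10
Total dependency ratio = (81.7 + 22.7) / 236.5 × 100 = 104.4 / 236.5 × 100 = 44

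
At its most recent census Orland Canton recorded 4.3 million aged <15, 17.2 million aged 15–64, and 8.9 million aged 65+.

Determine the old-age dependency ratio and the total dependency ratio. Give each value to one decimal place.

Old-age dependency ratio: 51.7
Total dependency ratio: 76.7

Old-age dependency ratio = 8.9 / 17.2 × 100 = 51.7
Total dependency ratio = (4.3 + 8.9) / 17.2 × 100 = 13.2 / 17.2 × 100 = 76.7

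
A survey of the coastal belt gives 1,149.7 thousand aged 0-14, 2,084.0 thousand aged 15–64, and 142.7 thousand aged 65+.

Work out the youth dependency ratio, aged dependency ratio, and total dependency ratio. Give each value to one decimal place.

Youth dependency ratio: 55.2
Old-age dependency ratio: 6.8
Total dependency ratio: 62.0

Youth dependency ratio = 1,149.7 / 2,084.0 × 100 = 55.2
Old-age dependency ratio = 142.7 / 2,084.0 × 100 = 6.8
Total dependency ratio = (1,149.7 + 142.7) / 2,084.0 × 100 = 1,292.4 / 2,084.0 × 100 = 62.0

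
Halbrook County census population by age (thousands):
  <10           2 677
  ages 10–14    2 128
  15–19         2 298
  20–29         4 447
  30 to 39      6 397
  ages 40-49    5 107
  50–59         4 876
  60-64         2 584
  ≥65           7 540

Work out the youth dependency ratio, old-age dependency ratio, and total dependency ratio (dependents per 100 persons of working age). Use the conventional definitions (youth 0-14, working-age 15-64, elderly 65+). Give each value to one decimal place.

0–14: 2 677 + 2 128 = 4 805
15–64: 2 298 + 4 447 + 6 397 + 5 107 + 4 876 + 2 584 = 25 709
65+: 7 540
Youth dependency ratio = 4 805 / 25 709 × 100 = 18.7
Old-age dependency ratio = 7 540 / 25 709 × 100 = 29.3
Total dependency ratio = (4 805 + 7 540) / 25 709 × 100 = 12 345 / 25 709 × 100 = 48.0

Youth dependency ratio: 18.7
Old-age dependency ratio: 29.3
Total dependency ratio: 48.0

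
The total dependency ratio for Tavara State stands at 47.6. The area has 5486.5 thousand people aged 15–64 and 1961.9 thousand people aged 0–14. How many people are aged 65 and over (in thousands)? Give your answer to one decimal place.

Total dependency ratio = (youth + elderly) / working-age × 100
47.6 = (1961.9 + E) / 5486.5 × 100
⇒ 649.7

Aged 65 and over: 649.7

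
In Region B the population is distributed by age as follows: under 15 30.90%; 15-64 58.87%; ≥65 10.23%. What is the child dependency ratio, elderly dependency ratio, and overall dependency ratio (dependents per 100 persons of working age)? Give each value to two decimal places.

Youth dependency ratio = 30.90 / 58.87 × 100 = 52.49
Old-age dependency ratio = 10.23 / 58.87 × 100 = 17.38
Total dependency ratio = (30.90 + 10.23) / 58.87 × 100 = 41.13 / 58.87 × 100 = 69.87

Youth dependency ratio: 52.49
Old-age dependency ratio: 17.38
Total dependency ratio: 69.87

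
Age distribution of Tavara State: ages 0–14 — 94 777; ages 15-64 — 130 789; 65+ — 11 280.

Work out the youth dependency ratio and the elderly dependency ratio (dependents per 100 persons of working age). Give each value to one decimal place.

Youth dependency ratio: 72.5
Old-age dependency ratio: 8.6

Youth dependency ratio = 94 777 / 130 789 × 100 = 72.5
Old-age dependency ratio = 11 280 / 130 789 × 100 = 8.6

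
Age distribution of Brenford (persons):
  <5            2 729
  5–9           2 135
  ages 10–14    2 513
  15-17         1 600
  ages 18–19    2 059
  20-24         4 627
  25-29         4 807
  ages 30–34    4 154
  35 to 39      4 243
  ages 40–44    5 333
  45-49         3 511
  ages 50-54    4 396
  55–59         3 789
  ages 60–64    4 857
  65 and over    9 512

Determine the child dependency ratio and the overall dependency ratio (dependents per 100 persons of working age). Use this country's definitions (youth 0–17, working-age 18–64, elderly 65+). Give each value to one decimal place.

0–17: 2 729 + 2 135 + 2 513 + 1 600 = 8 977
18–64: 2 059 + 4 627 + 4 807 + 4 154 + 4 243 + 5 333 + 3 511 + 4 396 + 3 789 + 4 857 = 41 776
65+: 9 512
Youth dependency ratio = 8 977 / 41 776 × 100 = 21.5
Total dependency ratio = (8 977 + 9 512) / 41 776 × 100 = 18 489 / 41 776 × 100 = 44.3

Youth dependency ratio: 21.5
Total dependency ratio: 44.3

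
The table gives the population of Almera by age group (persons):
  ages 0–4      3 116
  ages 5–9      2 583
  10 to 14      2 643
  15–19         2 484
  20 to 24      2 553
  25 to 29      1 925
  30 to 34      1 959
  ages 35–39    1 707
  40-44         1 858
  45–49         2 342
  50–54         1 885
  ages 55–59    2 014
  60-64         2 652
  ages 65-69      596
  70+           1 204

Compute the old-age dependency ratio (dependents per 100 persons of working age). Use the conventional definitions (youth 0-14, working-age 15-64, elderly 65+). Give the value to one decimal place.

Old-age dependency ratio: 8.4

0–14: 3 116 + 2 583 + 2 643 = 8 342
15–64: 2 484 + 2 553 + 1 925 + 1 959 + 1 707 + 1 858 + 2 342 + 1 885 + 2 014 + 2 652 = 21 379
65+: 596 + 1 204 = 1 800
Old-age dependency ratio = 1 800 / 21 379 × 100 = 8.4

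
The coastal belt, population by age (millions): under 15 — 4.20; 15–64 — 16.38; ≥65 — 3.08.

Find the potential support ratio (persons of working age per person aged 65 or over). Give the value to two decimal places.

Potential support ratio: 5.32

Potential support ratio = 16.38 / 3.08 = 5.32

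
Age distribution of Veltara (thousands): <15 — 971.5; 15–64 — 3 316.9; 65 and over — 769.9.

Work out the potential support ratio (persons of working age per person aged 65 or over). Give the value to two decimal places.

Potential support ratio = 3 316.9 / 769.9 = 4.31

Potential support ratio: 4.31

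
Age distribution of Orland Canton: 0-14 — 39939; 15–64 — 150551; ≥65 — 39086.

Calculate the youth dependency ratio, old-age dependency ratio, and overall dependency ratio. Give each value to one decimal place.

Youth dependency ratio = 39939 / 150551 × 100 = 26.5
Old-age dependency ratio = 39086 / 150551 × 100 = 26.0
Total dependency ratio = (39939 + 39086) / 150551 × 100 = 79025 / 150551 × 100 = 52.5

Youth dependency ratio: 26.5
Old-age dependency ratio: 26.0
Total dependency ratio: 52.5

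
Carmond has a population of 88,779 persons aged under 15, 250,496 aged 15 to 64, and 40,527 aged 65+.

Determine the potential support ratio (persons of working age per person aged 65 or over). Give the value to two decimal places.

Potential support ratio = 250,496 / 40,527 = 6.18

Potential support ratio: 6.18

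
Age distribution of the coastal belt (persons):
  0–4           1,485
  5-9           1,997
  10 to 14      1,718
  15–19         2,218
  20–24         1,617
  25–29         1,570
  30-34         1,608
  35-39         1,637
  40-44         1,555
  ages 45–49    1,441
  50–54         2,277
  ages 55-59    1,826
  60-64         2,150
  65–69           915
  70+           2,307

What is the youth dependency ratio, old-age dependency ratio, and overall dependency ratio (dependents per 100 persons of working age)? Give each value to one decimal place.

0–14: 1,485 + 1,997 + 1,718 = 5,200
15–64: 2,218 + 1,617 + 1,570 + 1,608 + 1,637 + 1,555 + 1,441 + 2,277 + 1,826 + 2,150 = 17,899
65+: 915 + 2,307 = 3,222
Youth dependency ratio = 5,200 / 17,899 × 100 = 29.1
Old-age dependency ratio = 3,222 / 17,899 × 100 = 18.0
Total dependency ratio = (5,200 + 3,222) / 17,899 × 100 = 8,422 / 17,899 × 100 = 47.1

Youth dependency ratio: 29.1
Old-age dependency ratio: 18.0
Total dependency ratio: 47.1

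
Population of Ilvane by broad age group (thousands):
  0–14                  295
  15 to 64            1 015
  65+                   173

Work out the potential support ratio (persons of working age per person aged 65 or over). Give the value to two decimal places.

Potential support ratio: 5.87

Potential support ratio = 1 015 / 173 = 5.87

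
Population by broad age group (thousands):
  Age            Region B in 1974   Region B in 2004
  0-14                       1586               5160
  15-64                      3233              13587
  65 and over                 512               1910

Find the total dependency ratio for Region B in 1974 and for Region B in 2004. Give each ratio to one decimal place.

Region B in 1974: (1586 + 512) / 3233 × 100 = 2098 / 3233 × 100 = 64.9
Region B in 2004: (5160 + 1910) / 13587 × 100 = 7070 / 13587 × 100 = 52.0

Region B in 1974: 64.9
Region B in 2004: 52.0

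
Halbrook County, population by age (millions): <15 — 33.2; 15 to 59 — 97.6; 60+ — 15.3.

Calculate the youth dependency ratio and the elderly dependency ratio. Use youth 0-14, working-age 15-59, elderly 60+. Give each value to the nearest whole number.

Youth dependency ratio = 33.2 / 97.6 × 100 = 34
Old-age dependency ratio = 15.3 / 97.6 × 100 = 16

Youth dependency ratio: 34
Old-age dependency ratio: 16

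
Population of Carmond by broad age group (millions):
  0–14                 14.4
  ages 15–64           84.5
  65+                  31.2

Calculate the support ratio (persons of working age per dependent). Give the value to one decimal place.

Support ratio: 1.9

Support ratio = 84.5 / (14.4 + 31.2) = 84.5 / 45.6 = 1.9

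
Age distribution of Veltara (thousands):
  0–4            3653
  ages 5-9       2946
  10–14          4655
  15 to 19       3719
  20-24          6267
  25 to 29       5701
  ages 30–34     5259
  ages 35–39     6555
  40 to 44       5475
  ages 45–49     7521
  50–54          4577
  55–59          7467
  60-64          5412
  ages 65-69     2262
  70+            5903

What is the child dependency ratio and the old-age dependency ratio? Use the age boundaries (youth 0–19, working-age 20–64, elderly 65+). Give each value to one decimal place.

Youth dependency ratio: 27.6
Old-age dependency ratio: 15.1

0–19: 3653 + 2946 + 4655 + 3719 = 14973
20–64: 6267 + 5701 + 5259 + 6555 + 5475 + 7521 + 4577 + 7467 + 5412 = 54234
65+: 2262 + 5903 = 8165
Youth dependency ratio = 14973 / 54234 × 100 = 27.6
Old-age dependency ratio = 8165 / 54234 × 100 = 15.1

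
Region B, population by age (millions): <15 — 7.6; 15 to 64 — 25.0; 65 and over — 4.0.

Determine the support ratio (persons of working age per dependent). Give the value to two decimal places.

Support ratio: 2.16

Support ratio = 25.0 / (7.6 + 4.0) = 25.0 / 11.6 = 2.16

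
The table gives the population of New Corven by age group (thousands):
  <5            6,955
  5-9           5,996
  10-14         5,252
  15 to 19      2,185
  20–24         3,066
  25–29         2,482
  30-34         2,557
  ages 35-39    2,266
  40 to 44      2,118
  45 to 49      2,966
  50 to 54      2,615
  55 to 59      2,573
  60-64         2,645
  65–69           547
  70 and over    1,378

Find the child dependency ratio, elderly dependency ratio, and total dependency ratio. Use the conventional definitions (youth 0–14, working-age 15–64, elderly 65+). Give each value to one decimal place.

Youth dependency ratio: 71.5
Old-age dependency ratio: 7.6
Total dependency ratio: 79.0

0–14: 6,955 + 5,996 + 5,252 = 18,203
15–64: 2,185 + 3,066 + 2,482 + 2,557 + 2,266 + 2,118 + 2,966 + 2,615 + 2,573 + 2,645 = 25,473
65+: 547 + 1,378 = 1,925
Youth dependency ratio = 18,203 / 25,473 × 100 = 71.5
Old-age dependency ratio = 1,925 / 25,473 × 100 = 7.6
Total dependency ratio = (18,203 + 1,925) / 25,473 × 100 = 20,128 / 25,473 × 100 = 79.0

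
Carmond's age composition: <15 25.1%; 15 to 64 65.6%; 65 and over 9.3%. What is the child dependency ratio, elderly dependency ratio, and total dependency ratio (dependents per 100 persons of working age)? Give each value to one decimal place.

Youth dependency ratio = 25.1 / 65.6 × 100 = 38.3
Old-age dependency ratio = 9.3 / 65.6 × 100 = 14.2
Total dependency ratio = (25.1 + 9.3) / 65.6 × 100 = 34.4 / 65.6 × 100 = 52.4

Youth dependency ratio: 38.3
Old-age dependency ratio: 14.2
Total dependency ratio: 52.4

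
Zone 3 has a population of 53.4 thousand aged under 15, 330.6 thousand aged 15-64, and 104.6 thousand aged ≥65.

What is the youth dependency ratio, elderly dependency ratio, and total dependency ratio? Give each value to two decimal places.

Youth dependency ratio: 16.15
Old-age dependency ratio: 31.64
Total dependency ratio: 47.79

Youth dependency ratio = 53.4 / 330.6 × 100 = 16.15
Old-age dependency ratio = 104.6 / 330.6 × 100 = 31.64
Total dependency ratio = (53.4 + 104.6) / 330.6 × 100 = 158.0 / 330.6 × 100 = 47.79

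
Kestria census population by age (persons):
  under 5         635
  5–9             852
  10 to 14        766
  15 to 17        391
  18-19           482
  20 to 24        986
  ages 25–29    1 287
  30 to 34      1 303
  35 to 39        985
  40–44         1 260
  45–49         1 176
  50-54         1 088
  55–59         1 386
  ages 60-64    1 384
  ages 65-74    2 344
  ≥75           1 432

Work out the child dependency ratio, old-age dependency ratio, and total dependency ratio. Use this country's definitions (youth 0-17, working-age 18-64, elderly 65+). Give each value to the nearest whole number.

Youth dependency ratio: 23
Old-age dependency ratio: 33
Total dependency ratio: 57

0–17: 635 + 852 + 766 + 391 = 2 644
18–64: 482 + 986 + 1 287 + 1 303 + 985 + 1 260 + 1 176 + 1 088 + 1 386 + 1 384 = 11 337
65+: 2 344 + 1 432 = 3 776
Youth dependency ratio = 2 644 / 11 337 × 100 = 23
Old-age dependency ratio = 3 776 / 11 337 × 100 = 33
Total dependency ratio = (2 644 + 3 776) / 11 337 × 100 = 6 420 / 11 337 × 100 = 57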